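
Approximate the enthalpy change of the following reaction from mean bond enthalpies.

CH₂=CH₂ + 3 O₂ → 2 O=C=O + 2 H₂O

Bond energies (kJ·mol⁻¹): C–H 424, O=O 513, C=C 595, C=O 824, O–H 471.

ΔH ≈ −1350 kJ

Bonds broken (reactants):
  C–H: 4 × 424 = 1696
  C=C: 1 × 595 = 595
  O=O: 3 × 513 = 1539
  Σ(broken) = 3830 kJ
Bonds formed (products):
  C=O: 4 × 824 = 3296
  O–H: 4 × 471 = 1884
  Σ(formed) = 5180 kJ
ΔH = Σ(broken) − Σ(formed) = 3830 − 5180 = −1350 kJ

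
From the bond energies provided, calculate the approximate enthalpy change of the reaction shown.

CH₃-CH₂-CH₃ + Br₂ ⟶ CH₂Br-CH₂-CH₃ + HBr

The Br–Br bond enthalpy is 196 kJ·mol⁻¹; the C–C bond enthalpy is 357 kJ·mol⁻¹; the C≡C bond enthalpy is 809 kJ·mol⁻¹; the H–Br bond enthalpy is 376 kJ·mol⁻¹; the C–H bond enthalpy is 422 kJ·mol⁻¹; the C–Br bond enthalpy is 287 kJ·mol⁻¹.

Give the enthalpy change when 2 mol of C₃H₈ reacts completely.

ΔH = −90 kJ

Bonds broken (reactants):
  Br–Br: 1 × 196 = 196
  C–C: 2 × 357 = 714
  C–H: 8 × 422 = 3376
  Σ(broken) = 4286 kJ
Bonds formed (products):
  C–Br: 1 × 287 = 287
  C–C: 2 × 357 = 714
  C–H: 7 × 422 = 2954
  H–Br: 1 × 376 = 376
  Σ(formed) = 4331 kJ
ΔH = Σ(broken) − Σ(formed) = 4286 − 4331 = −45 kJ
For 2× the reaction as written: 2 × (−45) = −90 kJ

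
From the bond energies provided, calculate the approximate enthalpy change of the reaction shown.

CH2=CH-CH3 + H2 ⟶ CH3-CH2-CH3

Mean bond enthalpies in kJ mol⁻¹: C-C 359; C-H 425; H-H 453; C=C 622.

Bonds broken (reactants):
  C-C: 1 × 359 = 359
  C-H: 6 × 425 = 2550
  C=C: 1 × 622 = 622
  H-H: 1 × 453 = 453
  Σ(broken) = 3984 kJ
Bonds formed (products):
  C-C: 2 × 359 = 718
  C-H: 8 × 425 = 3400
  Σ(formed) = 4118 kJ
ΔH = Σ(broken) − Σ(formed) = 3984 − 4118 = −134 kJ

ΔH ≈ −134 kJ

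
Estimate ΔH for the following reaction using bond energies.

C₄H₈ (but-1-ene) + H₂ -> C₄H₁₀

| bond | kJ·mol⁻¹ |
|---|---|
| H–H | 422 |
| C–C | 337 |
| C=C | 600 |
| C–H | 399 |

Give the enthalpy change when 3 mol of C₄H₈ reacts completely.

ΔH = −339 kJ

Bonds broken (reactants):
  C–C: 2 × 337 = 674
  C–H: 8 × 399 = 3192
  C=C: 1 × 600 = 600
  H–H: 1 × 422 = 422
  Σ(broken) = 4888 kJ
Bonds formed (products):
  C–C: 3 × 337 = 1011
  C–H: 10 × 399 = 3990
  Σ(formed) = 5001 kJ
ΔH = Σ(broken) − Σ(formed) = 4888 − 5001 = −113 kJ
For 3× the reaction as written: 3 × (−113) = −339 kJ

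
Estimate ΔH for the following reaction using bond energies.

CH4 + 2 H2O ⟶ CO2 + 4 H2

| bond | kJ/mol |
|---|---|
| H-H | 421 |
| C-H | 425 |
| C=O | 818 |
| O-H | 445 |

Bonds broken (reactants):
  C-H: 4 × 425 = 1700
  O-H: 4 × 445 = 1780
  Σ(broken) = 3480 kJ
Bonds formed (products):
  C=O: 2 × 818 = 1636
  H-H: 4 × 421 = 1684
  Σ(formed) = 3320 kJ
ΔH = Σ(broken) − Σ(formed) = 3480 − 3320 = +160 kJ

ΔH ≈ +160 kJ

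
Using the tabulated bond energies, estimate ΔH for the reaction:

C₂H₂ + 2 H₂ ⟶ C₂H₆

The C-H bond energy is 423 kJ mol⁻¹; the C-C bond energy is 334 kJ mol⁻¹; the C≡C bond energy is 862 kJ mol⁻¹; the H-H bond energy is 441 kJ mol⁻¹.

Bonds broken (reactants):
  C≡C: 1 × 862 = 862
  C-H: 2 × 423 = 846
  H-H: 2 × 441 = 882
  Σ(broken) = 2590 kJ
Bonds formed (products):
  C-C: 1 × 334 = 334
  C-H: 6 × 423 = 2538
  Σ(formed) = 2872 kJ
ΔH = Σ(broken) − Σ(formed) = 2590 − 2872 = −282 kJ

ΔH ≈ −282 kJ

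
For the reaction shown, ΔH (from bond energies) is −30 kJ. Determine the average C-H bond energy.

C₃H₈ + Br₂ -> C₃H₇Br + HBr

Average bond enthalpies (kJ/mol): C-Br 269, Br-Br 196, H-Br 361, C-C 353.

D(C-H) ≈ 404 kJ/mol

Let D be the C-H bond energy.
Σ(broken) = 1×196 + 2×353 + 8×D = 902 + 8D
Σ(formed) = 1×269 + 2×353 + 7×D + 1×361 = 1336 + 7D
ΔH = Σ(broken) − Σ(formed) = (902 + 8D) − (1336 + 7D) = −434 + D
Setting this equal to −30 kJ gives D = 404 kJ/mol.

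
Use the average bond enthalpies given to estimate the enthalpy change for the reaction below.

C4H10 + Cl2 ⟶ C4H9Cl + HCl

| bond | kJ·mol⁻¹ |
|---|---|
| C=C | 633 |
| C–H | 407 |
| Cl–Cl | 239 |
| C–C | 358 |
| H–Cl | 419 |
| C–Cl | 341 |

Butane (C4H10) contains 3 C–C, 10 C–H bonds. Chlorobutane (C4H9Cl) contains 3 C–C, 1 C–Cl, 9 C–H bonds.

Bonds broken (reactants):
  C–C: 3 × 358 = 1074
  C–H: 10 × 407 = 4070
  Cl–Cl: 1 × 239 = 239
  Σ(broken) = 5383 kJ
Bonds formed (products):
  C–C: 3 × 358 = 1074
  C–Cl: 1 × 341 = 341
  C–H: 9 × 407 = 3663
  H–Cl: 1 × 419 = 419
  Σ(formed) = 5497 kJ
ΔH = Σ(broken) − Σ(formed) = 5383 − 5497 = −114 kJ

ΔH ≈ −114 kJ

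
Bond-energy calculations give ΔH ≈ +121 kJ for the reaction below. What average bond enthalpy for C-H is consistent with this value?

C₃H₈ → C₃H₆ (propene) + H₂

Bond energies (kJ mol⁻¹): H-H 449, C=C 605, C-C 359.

D(C-H) ≈ 408 kJ/mol

Let D be the C-H bond energy.
Σ(broken) = 2×359 + 8×D = 718 + 8D
Σ(formed) = 1×359 + 6×D + 1×605 + 1×449 = 1413 + 6D
ΔH = Σ(broken) − Σ(formed) = (718 + 8D) − (1413 + 6D) = −695 + 2D
Setting this equal to +121 kJ gives 2D = 816, so D = 408 kJ/mol.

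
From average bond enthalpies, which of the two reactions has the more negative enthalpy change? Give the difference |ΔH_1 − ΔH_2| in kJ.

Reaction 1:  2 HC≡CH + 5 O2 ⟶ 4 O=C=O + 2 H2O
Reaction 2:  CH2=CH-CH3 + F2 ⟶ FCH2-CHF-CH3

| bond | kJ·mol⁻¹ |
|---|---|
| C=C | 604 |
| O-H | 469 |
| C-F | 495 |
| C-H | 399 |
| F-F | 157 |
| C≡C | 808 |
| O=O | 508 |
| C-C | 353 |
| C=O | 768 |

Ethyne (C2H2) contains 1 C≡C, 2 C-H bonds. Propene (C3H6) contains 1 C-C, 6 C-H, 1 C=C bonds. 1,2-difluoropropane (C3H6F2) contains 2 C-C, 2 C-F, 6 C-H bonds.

Reaction 1, by 1686 kJ

Reaction 1:
  Bonds broken (reactants):
    C≡C: 2 × 808 = 1616
    C-H: 4 × 399 = 1596
    O=O: 5 × 508 = 2540
    Σ(broken) = 5752 kJ
  Bonds formed (products):
    C=O: 8 × 768 = 6144
    O-H: 4 × 469 = 1876
    Σ(formed) = 8020 kJ
  ΔH_1 = 5752 − 8020 = −2268 kJ
Reaction 2:
  Bonds broken (reactants):
    C-C: 1 × 353 = 353
    C-H: 6 × 399 = 2394
    C=C: 1 × 604 = 604
    F-F: 1 × 157 = 157
    Σ(broken) = 3508 kJ
  Bonds formed (products):
    C-C: 2 × 353 = 706
    C-F: 2 × 495 = 990
    C-H: 6 × 399 = 2394
    Σ(formed) = 4090 kJ
  ΔH_2 = 3508 − 4090 = −582 kJ
ΔH_1 − ΔH_2 = −1686 kJ, so reaction 1 has the more negative ΔH; |ΔH_1 − ΔH_2| = 1686 kJ.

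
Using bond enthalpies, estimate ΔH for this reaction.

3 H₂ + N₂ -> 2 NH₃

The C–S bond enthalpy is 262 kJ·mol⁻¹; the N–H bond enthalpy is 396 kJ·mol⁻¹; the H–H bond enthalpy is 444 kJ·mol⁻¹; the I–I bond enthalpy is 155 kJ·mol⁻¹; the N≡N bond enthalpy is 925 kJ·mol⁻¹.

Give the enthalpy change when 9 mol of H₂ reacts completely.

ΔH = −357 kJ

Bonds broken (reactants):
  H–H: 3 × 444 = 1332
  N≡N: 1 × 925 = 925
  Σ(broken) = 2257 kJ
Bonds formed (products):
  N–H: 6 × 396 = 2376
  Σ(formed) = 2376 kJ
ΔH = Σ(broken) − Σ(formed) = 2257 − 2376 = −119 kJ
For 3× the reaction as written: 3 × (−119) = −357 kJ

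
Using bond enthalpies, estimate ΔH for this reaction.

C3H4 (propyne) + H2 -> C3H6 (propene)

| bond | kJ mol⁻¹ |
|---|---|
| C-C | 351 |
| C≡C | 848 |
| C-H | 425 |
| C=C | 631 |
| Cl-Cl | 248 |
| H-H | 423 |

ΔH ≈ −210 kJ

Bonds broken (reactants):
  C≡C: 1 × 848 = 848
  C-C: 1 × 351 = 351
  C-H: 4 × 425 = 1700
  H-H: 1 × 423 = 423
  Σ(broken) = 3322 kJ
Bonds formed (products):
  C-C: 1 × 351 = 351
  C-H: 6 × 425 = 2550
  C=C: 1 × 631 = 631
  Σ(formed) = 3532 kJ
ΔH = Σ(broken) − Σ(formed) = 3322 − 3532 = −210 kJ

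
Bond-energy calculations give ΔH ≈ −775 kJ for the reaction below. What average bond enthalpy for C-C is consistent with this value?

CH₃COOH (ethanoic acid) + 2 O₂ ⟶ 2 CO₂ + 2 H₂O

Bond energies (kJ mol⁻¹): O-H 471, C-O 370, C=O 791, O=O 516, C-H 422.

D(C-C) ≈ 343 kJ/mol

Let D be the C-C bond energy.
Σ(broken) = 1×D + 3×422 + 1×370 + 1×791 + 1×471 + 2×516 = 3930 + D
Σ(formed) = 4×791 + 4×471 = 5048
ΔH = Σ(broken) − Σ(formed) = (3930 + D) − (5048) = −1118 + D
Setting this equal to −775 kJ gives D = 343 kJ/mol.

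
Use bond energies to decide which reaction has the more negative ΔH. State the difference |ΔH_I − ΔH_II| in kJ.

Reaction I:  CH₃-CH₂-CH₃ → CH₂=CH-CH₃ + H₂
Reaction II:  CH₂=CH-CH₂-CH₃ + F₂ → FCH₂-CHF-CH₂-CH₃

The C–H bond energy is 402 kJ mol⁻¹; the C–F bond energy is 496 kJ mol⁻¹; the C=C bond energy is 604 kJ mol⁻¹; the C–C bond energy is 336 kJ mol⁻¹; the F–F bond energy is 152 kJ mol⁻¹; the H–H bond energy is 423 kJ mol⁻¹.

Reaction II, by 685 kJ

Reaction I:
  Bonds broken (reactants):
    C–C: 2 × 336 = 672
    C–H: 8 × 402 = 3216
    Σ(broken) = 3888 kJ
  Bonds formed (products):
    C–C: 1 × 336 = 336
    C–H: 6 × 402 = 2412
    C=C: 1 × 604 = 604
    H–H: 1 × 423 = 423
    Σ(formed) = 3775 kJ
  ΔH_I = 3888 − 3775 = +113 kJ
Reaction II:
  Bonds broken (reactants):
    C–C: 2 × 336 = 672
    C–H: 8 × 402 = 3216
    C=C: 1 × 604 = 604
    F–F: 1 × 152 = 152
    Σ(broken) = 4644 kJ
  Bonds formed (products):
    C–C: 3 × 336 = 1008
    C–F: 2 × 496 = 992
    C–H: 8 × 402 = 3216
    Σ(formed) = 5216 kJ
  ΔH_II = 4644 − 5216 = −572 kJ
ΔH_I − ΔH_II = +685 kJ, so reaction II has the more negative ΔH; |ΔH_I − ΔH_II| = 685 kJ.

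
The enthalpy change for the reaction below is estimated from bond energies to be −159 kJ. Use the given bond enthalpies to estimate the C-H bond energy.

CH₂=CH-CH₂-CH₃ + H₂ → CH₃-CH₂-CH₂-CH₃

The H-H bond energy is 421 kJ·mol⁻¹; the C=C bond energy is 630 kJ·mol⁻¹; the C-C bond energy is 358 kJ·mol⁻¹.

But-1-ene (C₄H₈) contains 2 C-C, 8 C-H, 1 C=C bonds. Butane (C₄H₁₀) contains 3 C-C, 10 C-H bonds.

Let D be the C-H bond energy.
Σ(broken) = 2×358 + 8×D + 1×630 + 1×421 = 1767 + 8D
Σ(formed) = 3×358 + 10×D = 1074 + 10D
ΔH = Σ(broken) − Σ(formed) = (1767 + 8D) − (1074 + 10D) = +693 − 2D
Setting this equal to −159 kJ gives 2D = 852, so D = 426 kJ/mol.

D(C-H) ≈ 426 kJ/mol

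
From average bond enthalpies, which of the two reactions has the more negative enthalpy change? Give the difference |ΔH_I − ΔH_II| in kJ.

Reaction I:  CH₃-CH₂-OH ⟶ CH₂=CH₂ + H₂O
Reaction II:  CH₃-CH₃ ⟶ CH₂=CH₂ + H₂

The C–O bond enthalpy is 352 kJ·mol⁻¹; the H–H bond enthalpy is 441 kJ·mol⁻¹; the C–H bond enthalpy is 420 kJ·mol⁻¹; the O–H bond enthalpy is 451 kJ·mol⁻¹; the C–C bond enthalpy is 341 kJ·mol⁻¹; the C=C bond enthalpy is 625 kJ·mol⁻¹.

Reaction I:
  Bonds broken (reactants):
    C–C: 1 × 341 = 341
    C–H: 5 × 420 = 2100
    C–O: 1 × 352 = 352
    O–H: 1 × 451 = 451
    Σ(broken) = 3244 kJ
  Bonds formed (products):
    C–H: 4 × 420 = 1680
    C=C: 1 × 625 = 625
    O–H: 2 × 451 = 902
    Σ(formed) = 3207 kJ
  ΔH_I = 3244 − 3207 = +37 kJ
Reaction II:
  Bonds broken (reactants):
    C–C: 1 × 341 = 341
    C–H: 6 × 420 = 2520
    Σ(broken) = 2861 kJ
  Bonds formed (products):
    C–H: 4 × 420 = 1680
    C=C: 1 × 625 = 625
    H–H: 1 × 441 = 441
    Σ(formed) = 2746 kJ
  ΔH_II = 2861 − 2746 = +115 kJ
ΔH_I − ΔH_II = −78 kJ, so reaction I has the more negative ΔH; |ΔH_I − ΔH_II| = 78 kJ.

Reaction I, by 78 kJ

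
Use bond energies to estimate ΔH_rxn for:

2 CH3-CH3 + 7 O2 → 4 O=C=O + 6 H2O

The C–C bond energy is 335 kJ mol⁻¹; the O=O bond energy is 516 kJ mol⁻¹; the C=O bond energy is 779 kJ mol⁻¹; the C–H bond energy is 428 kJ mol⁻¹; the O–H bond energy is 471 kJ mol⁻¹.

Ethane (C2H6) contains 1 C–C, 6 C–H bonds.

ΔH ≈ −2466 kJ

Bonds broken (reactants):
  C–C: 2 × 335 = 670
  C–H: 12 × 428 = 5136
  O=O: 7 × 516 = 3612
  Σ(broken) = 9418 kJ
Bonds formed (products):
  C=O: 8 × 779 = 6232
  O–H: 12 × 471 = 5652
  Σ(formed) = 11884 kJ
ΔH = Σ(broken) − Σ(formed) = 9418 − 11884 = −2466 kJ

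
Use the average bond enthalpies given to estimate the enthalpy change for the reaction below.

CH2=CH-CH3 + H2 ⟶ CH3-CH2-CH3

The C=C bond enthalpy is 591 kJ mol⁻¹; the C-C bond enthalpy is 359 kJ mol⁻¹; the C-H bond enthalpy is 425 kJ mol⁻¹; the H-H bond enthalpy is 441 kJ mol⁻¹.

ΔH ≈ −177 kJ

Bonds broken (reactants):
  C-C: 1 × 359 = 359
  C-H: 6 × 425 = 2550
  C=C: 1 × 591 = 591
  H-H: 1 × 441 = 441
  Σ(broken) = 3941 kJ
Bonds formed (products):
  C-C: 2 × 359 = 718
  C-H: 8 × 425 = 3400
  Σ(formed) = 4118 kJ
ΔH = Σ(broken) − Σ(formed) = 3941 − 4118 = −177 kJ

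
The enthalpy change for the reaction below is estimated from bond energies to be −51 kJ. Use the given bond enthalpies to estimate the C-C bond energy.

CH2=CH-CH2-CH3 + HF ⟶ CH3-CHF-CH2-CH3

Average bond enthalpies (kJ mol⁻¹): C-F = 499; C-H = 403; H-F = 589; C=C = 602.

Let D be the C-C bond energy.
Σ(broken) = 2×D + 8×403 + 1×602 + 1×589 = 4415 + 2D
Σ(formed) = 3×D + 1×499 + 9×403 = 4126 + 3D
ΔH = Σ(broken) − Σ(formed) = (4415 + 2D) − (4126 + 3D) = +289 − D
Setting this equal to −51 kJ gives D = 340 kJ/mol.

D(C-C) ≈ 340 kJ/mol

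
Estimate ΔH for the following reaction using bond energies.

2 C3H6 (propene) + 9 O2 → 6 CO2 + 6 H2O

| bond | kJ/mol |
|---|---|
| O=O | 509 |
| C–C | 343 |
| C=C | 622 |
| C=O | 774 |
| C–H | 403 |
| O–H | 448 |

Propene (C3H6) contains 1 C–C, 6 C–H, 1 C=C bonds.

Bonds broken (reactants):
  C–C: 2 × 343 = 686
  C–H: 12 × 403 = 4836
  C=C: 2 × 622 = 1244
  O=O: 9 × 509 = 4581
  Σ(broken) = 11347 kJ
Bonds formed (products):
  C=O: 12 × 774 = 9288
  O–H: 12 × 448 = 5376
  Σ(formed) = 14664 kJ
ΔH = Σ(broken) − Σ(formed) = 11347 − 14664 = −3317 kJ

ΔH ≈ −3317 kJ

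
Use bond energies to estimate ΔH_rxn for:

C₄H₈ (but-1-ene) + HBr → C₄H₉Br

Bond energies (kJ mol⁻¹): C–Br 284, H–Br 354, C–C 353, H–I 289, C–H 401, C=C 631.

Bonds broken (reactants):
  C–C: 2 × 353 = 706
  C–H: 8 × 401 = 3208
  C=C: 1 × 631 = 631
  H–Br: 1 × 354 = 354
  Σ(broken) = 4899 kJ
Bonds formed (products):
  C–Br: 1 × 284 = 284
  C–C: 3 × 353 = 1059
  C–H: 9 × 401 = 3609
  Σ(formed) = 4952 kJ
ΔH = Σ(broken) − Σ(formed) = 4899 − 4952 = −53 kJ

ΔH ≈ −53 kJ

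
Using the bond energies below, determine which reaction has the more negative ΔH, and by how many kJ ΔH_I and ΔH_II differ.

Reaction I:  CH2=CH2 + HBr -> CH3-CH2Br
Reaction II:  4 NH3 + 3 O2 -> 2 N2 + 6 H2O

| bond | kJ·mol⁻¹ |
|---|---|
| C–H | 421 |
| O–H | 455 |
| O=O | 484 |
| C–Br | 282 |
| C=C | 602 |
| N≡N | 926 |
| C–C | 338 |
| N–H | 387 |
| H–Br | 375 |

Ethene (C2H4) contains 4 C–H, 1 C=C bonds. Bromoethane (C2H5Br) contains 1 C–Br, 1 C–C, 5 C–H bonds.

Reaction II, by 1152 kJ

Reaction I:
  Bonds broken (reactants):
    C–H: 4 × 421 = 1684
    C=C: 1 × 602 = 602
    H–Br: 1 × 375 = 375
    Σ(broken) = 2661 kJ
  Bonds formed (products):
    C–Br: 1 × 282 = 282
    C–C: 1 × 338 = 338
    C–H: 5 × 421 = 2105
    Σ(formed) = 2725 kJ
  ΔH_I = 2661 − 2725 = −64 kJ
Reaction II:
  Bonds broken (reactants):
    N–H: 12 × 387 = 4644
    O=O: 3 × 484 = 1452
    Σ(broken) = 6096 kJ
  Bonds formed (products):
    N≡N: 2 × 926 = 1852
    O–H: 12 × 455 = 5460
    Σ(formed) = 7312 kJ
  ΔH_II = 6096 − 7312 = −1216 kJ
ΔH_I − ΔH_II = +1152 kJ, so reaction II has the more negative ΔH; |ΔH_I − ΔH_II| = 1152 kJ.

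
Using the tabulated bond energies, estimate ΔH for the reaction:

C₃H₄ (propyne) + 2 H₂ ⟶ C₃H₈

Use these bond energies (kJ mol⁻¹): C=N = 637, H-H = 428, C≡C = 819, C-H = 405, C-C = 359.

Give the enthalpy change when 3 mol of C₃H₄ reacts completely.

Bonds broken (reactants):
  C≡C: 1 × 819 = 819
  C-C: 1 × 359 = 359
  C-H: 4 × 405 = 1620
  H-H: 2 × 428 = 856
  Σ(broken) = 3654 kJ
Bonds formed (products):
  C-C: 2 × 359 = 718
  C-H: 8 × 405 = 3240
  Σ(formed) = 3958 kJ
ΔH = Σ(broken) − Σ(formed) = 3654 − 3958 = −304 kJ
For 3× the reaction as written: 3 × (−304) = −912 kJ

ΔH = −912 kJ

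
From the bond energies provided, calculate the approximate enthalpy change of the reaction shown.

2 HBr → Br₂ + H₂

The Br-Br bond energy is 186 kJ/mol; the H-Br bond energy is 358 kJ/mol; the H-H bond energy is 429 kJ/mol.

ΔH ≈ +101 kJ

Bonds broken (reactants):
  H-Br: 2 × 358 = 716
  Σ(broken) = 716 kJ
Bonds formed (products):
  Br-Br: 1 × 186 = 186
  H-H: 1 × 429 = 429
  Σ(formed) = 615 kJ
ΔH = Σ(broken) − Σ(formed) = 716 − 615 = +101 kJ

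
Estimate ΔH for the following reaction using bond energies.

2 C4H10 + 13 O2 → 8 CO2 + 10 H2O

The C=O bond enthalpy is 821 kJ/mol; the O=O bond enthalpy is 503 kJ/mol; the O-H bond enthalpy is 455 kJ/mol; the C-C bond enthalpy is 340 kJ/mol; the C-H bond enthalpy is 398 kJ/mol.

Bonds broken (reactants):
  C-C: 6 × 340 = 2040
  C-H: 20 × 398 = 7960
  O=O: 13 × 503 = 6539
  Σ(broken) = 16539 kJ
Bonds formed (products):
  C=O: 16 × 821 = 13136
  O-H: 20 × 455 = 9100
  Σ(formed) = 22236 kJ
ΔH = Σ(broken) − Σ(formed) = 16539 − 22236 = −5697 kJ

ΔH ≈ −5697 kJ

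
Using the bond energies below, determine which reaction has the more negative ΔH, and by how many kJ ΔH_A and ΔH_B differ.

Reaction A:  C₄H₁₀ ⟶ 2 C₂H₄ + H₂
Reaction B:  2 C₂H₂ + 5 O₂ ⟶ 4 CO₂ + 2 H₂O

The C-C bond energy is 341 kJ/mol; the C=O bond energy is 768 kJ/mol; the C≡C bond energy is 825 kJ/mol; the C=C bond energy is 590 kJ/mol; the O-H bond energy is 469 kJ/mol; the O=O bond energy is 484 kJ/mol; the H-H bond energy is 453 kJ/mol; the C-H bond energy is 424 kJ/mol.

Reaction A:
  Bonds broken (reactants):
    C-C: 3 × 341 = 1023
    C-H: 10 × 424 = 4240
    Σ(broken) = 5263 kJ
  Bonds formed (products):
    C-H: 8 × 424 = 3392
    C=C: 2 × 590 = 1180
    H-H: 1 × 453 = 453
    Σ(formed) = 5025 kJ
  ΔH_A = 5263 − 5025 = +238 kJ
Reaction B:
  Bonds broken (reactants):
    C≡C: 2 × 825 = 1650
    C-H: 4 × 424 = 1696
    O=O: 5 × 484 = 2420
    Σ(broken) = 5766 kJ
  Bonds formed (products):
    C=O: 8 × 768 = 6144
    O-H: 4 × 469 = 1876
    Σ(formed) = 8020 kJ
  ΔH_B = 5766 − 8020 = −2254 kJ
ΔH_A − ΔH_B = +2492 kJ, so reaction B has the more negative ΔH; |ΔH_A − ΔH_B| = 2492 kJ.

Reaction B, by 2492 kJ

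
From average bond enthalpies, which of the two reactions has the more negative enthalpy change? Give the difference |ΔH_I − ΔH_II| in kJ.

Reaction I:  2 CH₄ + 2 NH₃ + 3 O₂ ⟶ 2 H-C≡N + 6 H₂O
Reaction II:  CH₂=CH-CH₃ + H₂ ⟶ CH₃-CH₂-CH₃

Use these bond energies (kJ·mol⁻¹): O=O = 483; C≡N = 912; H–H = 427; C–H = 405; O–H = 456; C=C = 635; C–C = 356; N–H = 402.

Reaction I:
  Bonds broken (reactants):
    C–H: 8 × 405 = 3240
    N–H: 6 × 402 = 2412
    O=O: 3 × 483 = 1449
    Σ(broken) = 7101 kJ
  Bonds formed (products):
    C≡N: 2 × 912 = 1824
    C–H: 2 × 405 = 810
    O–H: 12 × 456 = 5472
    Σ(formed) = 8106 kJ
  ΔH_I = 7101 − 8106 = −1005 kJ
Reaction II:
  Bonds broken (reactants):
    C–C: 1 × 356 = 356
    C–H: 6 × 405 = 2430
    C=C: 1 × 635 = 635
    H–H: 1 × 427 = 427
    Σ(broken) = 3848 kJ
  Bonds formed (products):
    C–C: 2 × 356 = 712
    C–H: 8 × 405 = 3240
    Σ(formed) = 3952 kJ
  ΔH_II = 3848 − 3952 = −104 kJ
ΔH_I − ΔH_II = −901 kJ, so reaction I has the more negative ΔH; |ΔH_I − ΔH_II| = 901 kJ.

Reaction I, by 901 kJ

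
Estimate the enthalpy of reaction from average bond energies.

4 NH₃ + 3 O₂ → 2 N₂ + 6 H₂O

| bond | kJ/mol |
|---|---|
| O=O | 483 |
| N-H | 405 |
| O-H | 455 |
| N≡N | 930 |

ΔH ≈ −1011 kJ

Bonds broken (reactants):
  N-H: 12 × 405 = 4860
  O=O: 3 × 483 = 1449
  Σ(broken) = 6309 kJ
Bonds formed (products):
  N≡N: 2 × 930 = 1860
  O-H: 12 × 455 = 5460
  Σ(formed) = 7320 kJ
ΔH = Σ(broken) − Σ(formed) = 6309 − 7320 = −1011 kJ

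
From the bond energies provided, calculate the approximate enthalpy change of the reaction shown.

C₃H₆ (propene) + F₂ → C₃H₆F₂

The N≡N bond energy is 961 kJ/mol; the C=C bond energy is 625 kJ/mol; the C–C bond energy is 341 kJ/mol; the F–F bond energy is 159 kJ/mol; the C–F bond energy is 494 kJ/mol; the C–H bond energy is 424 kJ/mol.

ΔH ≈ −545 kJ

Bonds broken (reactants):
  C–C: 1 × 341 = 341
  C–H: 6 × 424 = 2544
  C=C: 1 × 625 = 625
  F–F: 1 × 159 = 159
  Σ(broken) = 3669 kJ
Bonds formed (products):
  C–C: 2 × 341 = 682
  C–F: 2 × 494 = 988
  C–H: 6 × 424 = 2544
  Σ(formed) = 4214 kJ
ΔH = Σ(broken) − Σ(formed) = 3669 − 4214 = −545 kJ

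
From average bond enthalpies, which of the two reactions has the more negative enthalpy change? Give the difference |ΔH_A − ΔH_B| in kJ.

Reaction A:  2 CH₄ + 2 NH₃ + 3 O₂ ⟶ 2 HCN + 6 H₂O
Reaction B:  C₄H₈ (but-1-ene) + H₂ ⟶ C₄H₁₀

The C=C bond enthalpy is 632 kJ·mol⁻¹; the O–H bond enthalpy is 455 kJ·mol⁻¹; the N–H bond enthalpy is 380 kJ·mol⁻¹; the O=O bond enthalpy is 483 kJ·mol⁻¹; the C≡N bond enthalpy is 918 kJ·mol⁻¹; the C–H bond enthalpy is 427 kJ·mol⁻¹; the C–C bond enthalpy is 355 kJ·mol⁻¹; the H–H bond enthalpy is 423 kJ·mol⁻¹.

Reaction A, by 851 kJ

Reaction A:
  Bonds broken (reactants):
    C–H: 8 × 427 = 3416
    N–H: 6 × 380 = 2280
    O=O: 3 × 483 = 1449
    Σ(broken) = 7145 kJ
  Bonds formed (products):
    C≡N: 2 × 918 = 1836
    C–H: 2 × 427 = 854
    O–H: 12 × 455 = 5460
    Σ(formed) = 8150 kJ
  ΔH_A = 7145 − 8150 = −1005 kJ
Reaction B:
  Bonds broken (reactants):
    C–C: 2 × 355 = 710
    C–H: 8 × 427 = 3416
    C=C: 1 × 632 = 632
    H–H: 1 × 423 = 423
    Σ(broken) = 5181 kJ
  Bonds formed (products):
    C–C: 3 × 355 = 1065
    C–H: 10 × 427 = 4270
    Σ(formed) = 5335 kJ
  ΔH_B = 5181 − 5335 = −154 kJ
ΔH_A − ΔH_B = −851 kJ, so reaction A has the more negative ΔH; |ΔH_A − ΔH_B| = 851 kJ.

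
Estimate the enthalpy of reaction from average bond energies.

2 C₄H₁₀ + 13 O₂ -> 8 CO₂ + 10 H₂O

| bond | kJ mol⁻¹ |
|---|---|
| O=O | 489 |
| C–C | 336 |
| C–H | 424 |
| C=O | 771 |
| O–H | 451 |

Bonds broken (reactants):
  C–C: 6 × 336 = 2016
  C–H: 20 × 424 = 8480
  O=O: 13 × 489 = 6357
  Σ(broken) = 16853 kJ
Bonds formed (products):
  C=O: 16 × 771 = 12336
  O–H: 20 × 451 = 9020
  Σ(formed) = 21356 kJ
ΔH = Σ(broken) − Σ(formed) = 16853 − 21356 = −4503 kJ

ΔH ≈ −4503 kJ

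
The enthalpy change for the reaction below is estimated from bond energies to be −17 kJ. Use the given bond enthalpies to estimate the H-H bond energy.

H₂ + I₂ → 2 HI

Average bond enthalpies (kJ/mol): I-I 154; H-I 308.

D(H-H) ≈ 445 kJ/mol

Let D be the H-H bond energy.
Σ(broken) = 1×D + 1×154 = 154 + D
Σ(formed) = 2×308 = 616
ΔH = Σ(broken) − Σ(formed) = (154 + D) − (616) = −462 + D
Setting this equal to −17 kJ gives D = 445 kJ/mol.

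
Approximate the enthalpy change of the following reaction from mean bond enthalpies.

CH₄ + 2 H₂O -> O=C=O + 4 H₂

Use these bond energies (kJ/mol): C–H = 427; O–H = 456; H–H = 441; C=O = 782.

ΔH ≈ +204 kJ

Bonds broken (reactants):
  C–H: 4 × 427 = 1708
  O–H: 4 × 456 = 1824
  Σ(broken) = 3532 kJ
Bonds formed (products):
  C=O: 2 × 782 = 1564
  H–H: 4 × 441 = 1764
  Σ(formed) = 3328 kJ
ΔH = Σ(broken) − Σ(formed) = 3532 − 3328 = +204 kJ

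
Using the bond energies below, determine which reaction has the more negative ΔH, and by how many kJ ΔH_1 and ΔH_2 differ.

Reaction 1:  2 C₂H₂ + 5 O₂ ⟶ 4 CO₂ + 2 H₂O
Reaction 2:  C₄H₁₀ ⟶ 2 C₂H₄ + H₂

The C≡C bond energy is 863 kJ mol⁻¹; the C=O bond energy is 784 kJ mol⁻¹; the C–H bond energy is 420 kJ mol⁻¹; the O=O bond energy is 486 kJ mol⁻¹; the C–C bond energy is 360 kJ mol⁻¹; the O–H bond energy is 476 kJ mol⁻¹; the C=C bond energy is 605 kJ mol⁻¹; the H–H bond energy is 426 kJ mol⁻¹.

Reaction 1:
  Bonds broken (reactants):
    C≡C: 2 × 863 = 1726
    C–H: 4 × 420 = 1680
    O=O: 5 × 486 = 2430
    Σ(broken) = 5836 kJ
  Bonds formed (products):
    C=O: 8 × 784 = 6272
    O–H: 4 × 476 = 1904
    Σ(formed) = 8176 kJ
  ΔH_1 = 5836 − 8176 = −2340 kJ
Reaction 2:
  Bonds broken (reactants):
    C–C: 3 × 360 = 1080
    C–H: 10 × 420 = 4200
    Σ(broken) = 5280 kJ
  Bonds formed (products):
    C–H: 8 × 420 = 3360
    C=C: 2 × 605 = 1210
    H–H: 1 × 426 = 426
    Σ(formed) = 4996 kJ
  ΔH_2 = 5280 − 4996 = +284 kJ
ΔH_1 − ΔH_2 = −2624 kJ, so reaction 1 has the more negative ΔH; |ΔH_1 − ΔH_2| = 2624 kJ.

Reaction 1, by 2624 kJ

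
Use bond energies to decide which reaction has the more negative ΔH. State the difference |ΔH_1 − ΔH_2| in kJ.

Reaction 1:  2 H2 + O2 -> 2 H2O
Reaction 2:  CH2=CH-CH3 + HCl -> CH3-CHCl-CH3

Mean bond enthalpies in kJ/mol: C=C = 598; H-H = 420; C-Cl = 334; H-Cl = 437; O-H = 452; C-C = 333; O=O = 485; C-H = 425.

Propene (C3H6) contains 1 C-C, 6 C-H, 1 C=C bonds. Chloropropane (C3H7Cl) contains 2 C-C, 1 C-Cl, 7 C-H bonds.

Reaction 1, by 426 kJ

Reaction 1:
  Bonds broken (reactants):
    H-H: 2 × 420 = 840
    O=O: 1 × 485 = 485
    Σ(broken) = 1325 kJ
  Bonds formed (products):
    O-H: 4 × 452 = 1808
    Σ(formed) = 1808 kJ
  ΔH_1 = 1325 − 1808 = −483 kJ
Reaction 2:
  Bonds broken (reactants):
    C-C: 1 × 333 = 333
    C-H: 6 × 425 = 2550
    C=C: 1 × 598 = 598
    H-Cl: 1 × 437 = 437
    Σ(broken) = 3918 kJ
  Bonds formed (products):
    C-C: 2 × 333 = 666
    C-Cl: 1 × 334 = 334
    C-H: 7 × 425 = 2975
    Σ(formed) = 3975 kJ
  ΔH_2 = 3918 − 3975 = −57 kJ
ΔH_1 − ΔH_2 = −426 kJ, so reaction 1 has the more negative ΔH; |ΔH_1 − ΔH_2| = 426 kJ.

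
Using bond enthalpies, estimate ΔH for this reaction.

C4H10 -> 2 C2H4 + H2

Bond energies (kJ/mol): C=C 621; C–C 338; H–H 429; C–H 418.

ΔH ≈ +179 kJ

Bonds broken (reactants):
  C–C: 3 × 338 = 1014
  C–H: 10 × 418 = 4180
  Σ(broken) = 5194 kJ
Bonds formed (products):
  C–H: 8 × 418 = 3344
  C=C: 2 × 621 = 1242
  H–H: 1 × 429 = 429
  Σ(formed) = 5015 kJ
ΔH = Σ(broken) − Σ(formed) = 5194 − 5015 = +179 kJ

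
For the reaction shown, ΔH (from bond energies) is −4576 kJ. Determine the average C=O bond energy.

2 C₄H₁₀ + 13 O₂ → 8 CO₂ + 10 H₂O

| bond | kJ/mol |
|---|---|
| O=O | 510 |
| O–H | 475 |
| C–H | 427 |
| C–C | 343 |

Let D be the C=O bond energy.
Σ(broken) = 6×343 + 20×427 + 13×510 = 17228
Σ(formed) = 16×D + 20×475 = 9500 + 16D
ΔH = Σ(broken) − Σ(formed) = (17228) − (9500 + 16D) = +7728 − 16D
Setting this equal to −4576 kJ gives 16D = 12304, so D = 769 kJ/mol.

D(C=O) ≈ 769 kJ/mol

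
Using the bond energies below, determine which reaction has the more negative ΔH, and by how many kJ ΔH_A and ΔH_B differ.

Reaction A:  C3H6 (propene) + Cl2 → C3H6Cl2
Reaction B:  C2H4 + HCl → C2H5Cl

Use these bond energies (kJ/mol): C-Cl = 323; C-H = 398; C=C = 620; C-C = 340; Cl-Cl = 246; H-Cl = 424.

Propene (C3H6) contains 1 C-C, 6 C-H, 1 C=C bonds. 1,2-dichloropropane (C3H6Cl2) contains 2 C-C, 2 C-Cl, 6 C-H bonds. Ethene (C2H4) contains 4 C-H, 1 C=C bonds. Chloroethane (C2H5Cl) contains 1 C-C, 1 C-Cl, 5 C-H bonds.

Reaction A:
  Bonds broken (reactants):
    C-C: 1 × 340 = 340
    C-H: 6 × 398 = 2388
    C=C: 1 × 620 = 620
    Cl-Cl: 1 × 246 = 246
    Σ(broken) = 3594 kJ
  Bonds formed (products):
    C-C: 2 × 340 = 680
    C-Cl: 2 × 323 = 646
    C-H: 6 × 398 = 2388
    Σ(formed) = 3714 kJ
  ΔH_A = 3594 − 3714 = −120 kJ
Reaction B:
  Bonds broken (reactants):
    C-H: 4 × 398 = 1592
    C=C: 1 × 620 = 620
    H-Cl: 1 × 424 = 424
    Σ(broken) = 2636 kJ
  Bonds formed (products):
    C-C: 1 × 340 = 340
    C-Cl: 1 × 323 = 323
    C-H: 5 × 398 = 1990
    Σ(formed) = 2653 kJ
  ΔH_B = 2636 − 2653 = −17 kJ
ΔH_A − ΔH_B = −103 kJ, so reaction A has the more negative ΔH; |ΔH_A − ΔH_B| = 103 kJ.

Reaction A, by 103 kJ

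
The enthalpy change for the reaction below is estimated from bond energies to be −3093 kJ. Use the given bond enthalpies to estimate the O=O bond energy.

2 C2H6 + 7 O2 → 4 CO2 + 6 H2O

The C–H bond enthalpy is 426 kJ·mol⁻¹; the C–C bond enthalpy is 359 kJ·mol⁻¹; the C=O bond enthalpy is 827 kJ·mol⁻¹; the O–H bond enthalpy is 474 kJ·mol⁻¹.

Let D be the O=O bond energy.
Σ(broken) = 2×359 + 12×426 + 7×D = 5830 + 7D
Σ(formed) = 8×827 + 12×474 = 12304
ΔH = Σ(broken) − Σ(formed) = (5830 + 7D) − (12304) = −6474 + 7D
Setting this equal to −3093 kJ gives 7D = 3381, so D = 483 kJ/mol.

D(O=O) ≈ 483 kJ/mol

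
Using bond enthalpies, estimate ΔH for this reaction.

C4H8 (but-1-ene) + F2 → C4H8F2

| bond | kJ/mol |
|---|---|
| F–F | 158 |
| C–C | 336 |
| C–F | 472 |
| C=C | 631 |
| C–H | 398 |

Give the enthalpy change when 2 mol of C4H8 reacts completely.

Bonds broken (reactants):
  C–C: 2 × 336 = 672
  C–H: 8 × 398 = 3184
  C=C: 1 × 631 = 631
  F–F: 1 × 158 = 158
  Σ(broken) = 4645 kJ
Bonds formed (products):
  C–C: 3 × 336 = 1008
  C–F: 2 × 472 = 944
  C–H: 8 × 398 = 3184
  Σ(formed) = 5136 kJ
ΔH = Σ(broken) − Σ(formed) = 4645 − 5136 = −491 kJ
For 2× the reaction as written: 2 × (−491) = −982 kJ

ΔH = −982 kJ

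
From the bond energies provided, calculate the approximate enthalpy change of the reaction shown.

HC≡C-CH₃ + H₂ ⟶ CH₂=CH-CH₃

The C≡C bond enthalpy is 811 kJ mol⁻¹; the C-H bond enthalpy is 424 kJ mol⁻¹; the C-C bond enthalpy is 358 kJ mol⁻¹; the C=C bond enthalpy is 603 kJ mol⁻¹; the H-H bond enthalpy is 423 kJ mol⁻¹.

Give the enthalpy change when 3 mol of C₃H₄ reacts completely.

Bonds broken (reactants):
  C≡C: 1 × 811 = 811
  C-C: 1 × 358 = 358
  C-H: 4 × 424 = 1696
  H-H: 1 × 423 = 423
  Σ(broken) = 3288 kJ
Bonds formed (products):
  C-C: 1 × 358 = 358
  C-H: 6 × 424 = 2544
  C=C: 1 × 603 = 603
  Σ(formed) = 3505 kJ
ΔH = Σ(broken) − Σ(formed) = 3288 − 3505 = −217 kJ
For 3× the reaction as written: 3 × (−217) = −651 kJ

ΔH = −651 kJ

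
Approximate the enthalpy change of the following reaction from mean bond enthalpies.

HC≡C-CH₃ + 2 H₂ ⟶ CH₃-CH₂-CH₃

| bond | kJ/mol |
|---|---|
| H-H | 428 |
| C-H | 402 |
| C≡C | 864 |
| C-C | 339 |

Bonds broken (reactants):
  C≡C: 1 × 864 = 864
  C-C: 1 × 339 = 339
  C-H: 4 × 402 = 1608
  H-H: 2 × 428 = 856
  Σ(broken) = 3667 kJ
Bonds formed (products):
  C-C: 2 × 339 = 678
  C-H: 8 × 402 = 3216
  Σ(formed) = 3894 kJ
ΔH = Σ(broken) − Σ(formed) = 3667 − 3894 = −227 kJ

ΔH ≈ −227 kJ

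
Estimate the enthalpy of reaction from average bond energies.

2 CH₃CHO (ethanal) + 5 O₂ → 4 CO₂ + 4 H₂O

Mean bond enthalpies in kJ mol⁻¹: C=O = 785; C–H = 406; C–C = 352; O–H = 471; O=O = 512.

Bonds broken (reactants):
  C–C: 2 × 352 = 704
  C–H: 8 × 406 = 3248
  C=O: 2 × 785 = 1570
  O=O: 5 × 512 = 2560
  Σ(broken) = 8082 kJ
Bonds formed (products):
  C=O: 8 × 785 = 6280
  O–H: 8 × 471 = 3768
  Σ(formed) = 10048 kJ
ΔH = Σ(broken) − Σ(formed) = 8082 − 10048 = −1966 kJ

ΔH ≈ −1966 kJ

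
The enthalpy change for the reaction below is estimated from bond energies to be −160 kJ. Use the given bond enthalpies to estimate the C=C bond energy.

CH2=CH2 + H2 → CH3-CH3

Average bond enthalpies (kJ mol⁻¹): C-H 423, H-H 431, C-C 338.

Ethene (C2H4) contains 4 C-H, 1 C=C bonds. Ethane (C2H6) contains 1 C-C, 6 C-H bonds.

D(C=C) ≈ 593 kJ/mol

Let D be the C=C bond energy.
Σ(broken) = 4×423 + 1×D + 1×431 = 2123 + D
Σ(formed) = 1×338 + 6×423 = 2876
ΔH = Σ(broken) − Σ(formed) = (2123 + D) − (2876) = −753 + D
Setting this equal to −160 kJ gives D = 593 kJ/mol.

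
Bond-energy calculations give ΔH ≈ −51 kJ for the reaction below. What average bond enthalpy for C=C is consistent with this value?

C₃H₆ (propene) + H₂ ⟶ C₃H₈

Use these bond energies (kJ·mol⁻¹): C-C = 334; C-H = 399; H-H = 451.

D(C=C) ≈ 630 kJ/mol

Let D be the C=C bond energy.
Σ(broken) = 1×334 + 6×399 + 1×D + 1×451 = 3179 + D
Σ(formed) = 2×334 + 8×399 = 3860
ΔH = Σ(broken) − Σ(formed) = (3179 + D) − (3860) = −681 + D
Setting this equal to −51 kJ gives D = 630 kJ/mol.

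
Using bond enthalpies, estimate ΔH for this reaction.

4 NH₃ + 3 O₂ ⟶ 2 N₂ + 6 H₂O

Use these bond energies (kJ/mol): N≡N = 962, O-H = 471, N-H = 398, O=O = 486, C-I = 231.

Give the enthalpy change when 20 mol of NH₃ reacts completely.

Bonds broken (reactants):
  N-H: 12 × 398 = 4776
  O=O: 3 × 486 = 1458
  Σ(broken) = 6234 kJ
Bonds formed (products):
  N≡N: 2 × 962 = 1924
  O-H: 12 × 471 = 5652
  Σ(formed) = 7576 kJ
ΔH = Σ(broken) − Σ(formed) = 6234 − 7576 = −1342 kJ
For 5× the reaction as written: 5 × (−1342) = −6710 kJ

ΔH = −6710 kJ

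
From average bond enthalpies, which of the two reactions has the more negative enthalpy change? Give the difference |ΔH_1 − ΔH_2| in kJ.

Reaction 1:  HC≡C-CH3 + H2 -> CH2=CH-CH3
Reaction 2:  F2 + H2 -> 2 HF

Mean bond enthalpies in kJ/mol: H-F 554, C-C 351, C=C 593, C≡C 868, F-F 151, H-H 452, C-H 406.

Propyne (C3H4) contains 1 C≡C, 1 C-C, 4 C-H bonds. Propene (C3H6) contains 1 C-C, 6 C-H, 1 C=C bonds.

Reaction 1:
  Bonds broken (reactants):
    C≡C: 1 × 868 = 868
    C-C: 1 × 351 = 351
    C-H: 4 × 406 = 1624
    H-H: 1 × 452 = 452
    Σ(broken) = 3295 kJ
  Bonds formed (products):
    C-C: 1 × 351 = 351
    C-H: 6 × 406 = 2436
    C=C: 1 × 593 = 593
    Σ(formed) = 3380 kJ
  ΔH_1 = 3295 − 3380 = −85 kJ
Reaction 2:
  Bonds broken (reactants):
    F-F: 1 × 151 = 151
    H-H: 1 × 452 = 452
    Σ(broken) = 603 kJ
  Bonds formed (products):
    H-F: 2 × 554 = 1108
    Σ(formed) = 1108 kJ
  ΔH_2 = 603 − 1108 = −505 kJ
ΔH_1 − ΔH_2 = +420 kJ, so reaction 2 has the more negative ΔH; |ΔH_1 − ΔH_2| = 420 kJ.

Reaction 2, by 420 kJ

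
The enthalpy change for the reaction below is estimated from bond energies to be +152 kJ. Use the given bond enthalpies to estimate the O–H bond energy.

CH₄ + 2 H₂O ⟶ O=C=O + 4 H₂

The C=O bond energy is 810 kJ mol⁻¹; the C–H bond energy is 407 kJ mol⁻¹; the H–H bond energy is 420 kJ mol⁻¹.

Let D be the O–H bond energy.
Σ(broken) = 4×407 + 4×D = 1628 + 4D
Σ(formed) = 2×810 + 4×420 = 3300
ΔH = Σ(broken) − Σ(formed) = (1628 + 4D) − (3300) = −1672 + 4D
Setting this equal to +152 kJ gives 4D = 1824, so D = 456 kJ/mol.

D(O–H) ≈ 456 kJ/mol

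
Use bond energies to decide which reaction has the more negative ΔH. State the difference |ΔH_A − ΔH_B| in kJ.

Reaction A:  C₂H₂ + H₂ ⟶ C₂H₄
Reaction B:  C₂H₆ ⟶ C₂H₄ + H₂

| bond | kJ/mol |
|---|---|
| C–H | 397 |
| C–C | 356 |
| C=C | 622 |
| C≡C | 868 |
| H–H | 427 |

Reaction A:
  Bonds broken (reactants):
    C≡C: 1 × 868 = 868
    C–H: 2 × 397 = 794
    H–H: 1 × 427 = 427
    Σ(broken) = 2089 kJ
  Bonds formed (products):
    C–H: 4 × 397 = 1588
    C=C: 1 × 622 = 622
    Σ(formed) = 2210 kJ
  ΔH_A = 2089 − 2210 = −121 kJ
Reaction B:
  Bonds broken (reactants):
    C–C: 1 × 356 = 356
    C–H: 6 × 397 = 2382
    Σ(broken) = 2738 kJ
  Bonds formed (products):
    C–H: 4 × 397 = 1588
    C=C: 1 × 622 = 622
    H–H: 1 × 427 = 427
    Σ(formed) = 2637 kJ
  ΔH_B = 2738 − 2637 = +101 kJ
ΔH_A − ΔH_B = −222 kJ, so reaction A has the more negative ΔH; |ΔH_A − ΔH_B| = 222 kJ.

Reaction A, by 222 kJ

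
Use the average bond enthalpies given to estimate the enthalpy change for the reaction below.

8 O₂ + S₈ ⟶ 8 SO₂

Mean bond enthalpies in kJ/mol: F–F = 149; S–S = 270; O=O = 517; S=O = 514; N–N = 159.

Bonds broken (reactants):
  O=O: 8 × 517 = 4136
  S–S: 8 × 270 = 2160
  Σ(broken) = 6296 kJ
Bonds formed (products):
  S=O: 16 × 514 = 8224
  Σ(formed) = 8224 kJ
ΔH = Σ(broken) − Σ(formed) = 6296 − 8224 = −1928 kJ

ΔH ≈ −1928 kJ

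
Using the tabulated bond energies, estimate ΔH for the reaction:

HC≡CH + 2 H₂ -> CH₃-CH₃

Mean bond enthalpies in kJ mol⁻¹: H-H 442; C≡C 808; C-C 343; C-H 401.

Bonds broken (reactants):
  C≡C: 1 × 808 = 808
  C-H: 2 × 401 = 802
  H-H: 2 × 442 = 884
  Σ(broken) = 2494 kJ
Bonds formed (products):
  C-C: 1 × 343 = 343
  C-H: 6 × 401 = 2406
  Σ(formed) = 2749 kJ
ΔH = Σ(broken) − Σ(formed) = 2494 − 2749 = −255 kJ

ΔH ≈ −255 kJ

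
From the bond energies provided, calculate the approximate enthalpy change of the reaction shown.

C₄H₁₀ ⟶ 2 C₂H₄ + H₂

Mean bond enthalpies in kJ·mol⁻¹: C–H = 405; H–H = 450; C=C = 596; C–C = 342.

Bonds broken (reactants):
  C–C: 3 × 342 = 1026
  C–H: 10 × 405 = 4050
  Σ(broken) = 5076 kJ
Bonds formed (products):
  C–H: 8 × 405 = 3240
  C=C: 2 × 596 = 1192
  H–H: 1 × 450 = 450
  Σ(formed) = 4882 kJ
ΔH = Σ(broken) − Σ(formed) = 5076 − 4882 = +194 kJ

ΔH ≈ +194 kJ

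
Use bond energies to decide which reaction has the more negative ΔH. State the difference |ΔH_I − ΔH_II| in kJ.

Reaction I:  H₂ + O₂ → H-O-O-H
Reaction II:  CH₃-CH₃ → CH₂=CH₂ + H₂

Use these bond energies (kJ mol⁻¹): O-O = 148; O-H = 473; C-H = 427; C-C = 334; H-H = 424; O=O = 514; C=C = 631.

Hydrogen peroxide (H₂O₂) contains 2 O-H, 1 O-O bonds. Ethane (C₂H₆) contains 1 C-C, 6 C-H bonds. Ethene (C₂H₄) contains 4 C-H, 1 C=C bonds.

Reaction I, by 289 kJ

Reaction I:
  Bonds broken (reactants):
    H-H: 1 × 424 = 424
    O=O: 1 × 514 = 514
    Σ(broken) = 938 kJ
  Bonds formed (products):
    O-H: 2 × 473 = 946
    O-O: 1 × 148 = 148
    Σ(formed) = 1094 kJ
  ΔH_I = 938 − 1094 = −156 kJ
Reaction II:
  Bonds broken (reactants):
    C-C: 1 × 334 = 334
    C-H: 6 × 427 = 2562
    Σ(broken) = 2896 kJ
  Bonds formed (products):
    C-H: 4 × 427 = 1708
    C=C: 1 × 631 = 631
    H-H: 1 × 424 = 424
    Σ(formed) = 2763 kJ
  ΔH_II = 2896 − 2763 = +133 kJ
ΔH_I − ΔH_II = −289 kJ, so reaction I has the more negative ΔH; |ΔH_I − ΔH_II| = 289 kJ.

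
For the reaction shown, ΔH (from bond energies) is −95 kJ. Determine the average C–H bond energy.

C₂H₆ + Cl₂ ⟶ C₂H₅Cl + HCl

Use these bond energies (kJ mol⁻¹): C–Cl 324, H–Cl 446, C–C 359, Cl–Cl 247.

D(C–H) ≈ 428 kJ/mol

Let D be the C–H bond energy.
Σ(broken) = 1×359 + 6×D + 1×247 = 606 + 6D
Σ(formed) = 1×359 + 1×324 + 5×D + 1×446 = 1129 + 5D
ΔH = Σ(broken) − Σ(formed) = (606 + 6D) − (1129 + 5D) = −523 + D
Setting this equal to −95 kJ gives D = 428 kJ/mol.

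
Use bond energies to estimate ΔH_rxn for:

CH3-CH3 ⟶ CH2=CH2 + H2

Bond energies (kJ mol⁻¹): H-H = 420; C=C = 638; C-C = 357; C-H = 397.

ΔH ≈ +93 kJ

Bonds broken (reactants):
  C-C: 1 × 357 = 357
  C-H: 6 × 397 = 2382
  Σ(broken) = 2739 kJ
Bonds formed (products):
  C-H: 4 × 397 = 1588
  C=C: 1 × 638 = 638
  H-H: 1 × 420 = 420
  Σ(formed) = 2646 kJ
ΔH = Σ(broken) − Σ(formed) = 2739 − 2646 = +93 kJ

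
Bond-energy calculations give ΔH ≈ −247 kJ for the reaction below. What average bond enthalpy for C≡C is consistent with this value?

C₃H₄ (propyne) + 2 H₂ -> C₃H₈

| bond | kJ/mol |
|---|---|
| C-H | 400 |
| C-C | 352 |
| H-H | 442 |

Let D be the C≡C bond energy.
Σ(broken) = 1×D + 1×352 + 4×400 + 2×442 = 2836 + D
Σ(formed) = 2×352 + 8×400 = 3904
ΔH = Σ(broken) − Σ(formed) = (2836 + D) − (3904) = −1068 + D
Setting this equal to −247 kJ gives D = 821 kJ/mol.

D(C≡C) ≈ 821 kJ/mol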